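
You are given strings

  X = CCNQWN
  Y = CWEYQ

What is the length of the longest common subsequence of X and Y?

2

Let dp[i][j] be the LCS length of the first i characters of X and the first j characters of Y. dp[i][j] = dp[i-1][j-1]+1 when the i-th and j-th characters match, else max(dp[i-1][j], dp[i][j-1]).
    ·  C  W  E  Y  Q
 ·  0  0  0  0  0  0
 C  0  1  1  1  1  1
 C  0  1  1  1  1  1
 N  0  1  1  1  1  1
 Q  0  1  1  1  1  2
 W  0  1  2  2  2  2
 N  0  1  2  2  2  2
dp[6][5] = 2. One LCS (by backtracking along matches): CQ.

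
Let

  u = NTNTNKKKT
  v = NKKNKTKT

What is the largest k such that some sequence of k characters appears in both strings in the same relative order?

Let dp[i][j] be the LCS length of the first i characters of u and the first j characters of v. dp[i][j] = dp[i-1][j-1]+1 when the i-th and j-th characters match, else max(dp[i-1][j], dp[i][j-1]).
    ·  N  K  K  N  K  T  K  T
 ·  0  0  0  0  0  0  0  0  0
 N  0  1  1  1  1  1  1  1  1
 T  0  1  1  1  1  1  2  2  2
 N  0  1  1  1  2  2  2  2  2
 T  0  1  1  1  2  2  3  3  3
 N  0  1  1  1  2  2  3  3  3
 K  0  1  2  2  2  3  3  4  4
 K  0  1  2  3  3  3  3  4  4
 K  0  1  2  3  3  4  4  4  4
 T  0  1  2  3  3  4  5  5  5
dp[9][8] = 5. One LCS (by backtracking along matches): NNTKT.

5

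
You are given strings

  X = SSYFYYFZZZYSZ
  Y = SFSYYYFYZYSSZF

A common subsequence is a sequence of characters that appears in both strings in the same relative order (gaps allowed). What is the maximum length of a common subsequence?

One common subsequence of length 10: S [1,1]; then S [2,3]; then Y [3,4]; then Y [5,5]; then Y [6,6]; then F [7,7]; then Z [10,9]; then Y [11,10]; then S [12,12]; then Z [13,13], and the DP table's final entry dp[13][14] is also 10, so no common subsequence is longer.

10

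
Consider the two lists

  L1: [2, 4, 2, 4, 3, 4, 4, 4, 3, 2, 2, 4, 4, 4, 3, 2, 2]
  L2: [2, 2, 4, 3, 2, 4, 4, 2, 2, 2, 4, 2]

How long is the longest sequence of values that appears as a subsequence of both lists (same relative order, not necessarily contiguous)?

10

One common subsequence of length 10: 2 [1,1], then 2 [3,2], then 4 [4,3], then 3 [5,4], then 4 [6,6], then 4 [7,7], then 2 [10,9], then 2 [11,10], then 4 [14,11], then 2 [17,12]. Since dp[17][12] = 10, nothing longer is possible.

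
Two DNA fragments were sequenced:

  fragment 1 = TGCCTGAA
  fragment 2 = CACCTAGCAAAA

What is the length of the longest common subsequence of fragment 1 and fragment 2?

6

Taking C [3,3], then C [4,4], then T [5,5], then G [6,7], then A [7,11], then A [8,12] gives a common subsequence of length 6. dp[8][12] = 6 confirms this is the maximum.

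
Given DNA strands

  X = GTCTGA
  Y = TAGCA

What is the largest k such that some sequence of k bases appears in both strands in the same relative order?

3

Match G [1,3] → C [3,4] → A [6,5] — 3 bases in the same relative order in both. dp[6][5] = 3 confirms this is the maximum.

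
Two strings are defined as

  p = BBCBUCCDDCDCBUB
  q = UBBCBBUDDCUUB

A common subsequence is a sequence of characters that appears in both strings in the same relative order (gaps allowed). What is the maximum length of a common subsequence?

Taking B [1,2], B [2,3], C [3,4], B [4,6], U [5,7], D [8,8], D [9,9], C [10,10], U [14,12], B [15,13] gives a common subsequence of length 10. The LCS DP gives dp[15][13] = 10, so this is optimal.

10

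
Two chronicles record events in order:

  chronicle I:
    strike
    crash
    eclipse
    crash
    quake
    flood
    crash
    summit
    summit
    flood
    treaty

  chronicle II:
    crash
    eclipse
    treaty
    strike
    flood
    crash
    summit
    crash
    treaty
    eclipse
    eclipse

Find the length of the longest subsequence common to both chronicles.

6

Match crash (chronicle I #2, chronicle II #1) → eclipse (chronicle I #3, chronicle II #2) → flood (chronicle I #6, chronicle II #5) → crash (chronicle I #7, chronicle II #6) → summit (chronicle I #8, chronicle II #7) → treaty (chronicle I #11, chronicle II #9) — 6 events in the same relative order in both. Since dp[11][11] = 6, nothing longer is possible.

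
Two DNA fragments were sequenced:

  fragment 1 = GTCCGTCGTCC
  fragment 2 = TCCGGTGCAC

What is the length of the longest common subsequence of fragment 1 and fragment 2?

Let dp[i][j] be the LCS length of the first i bases of fragment 1 and the first j bases of fragment 2. dp[i][j] = dp[i-1][j-1]+1 when the i-th and j-th bases match, else max(dp[i-1][j], dp[i][j-1]).
    ·  T  C  C  G  G  T  G  C  A  C
 ·  0  0  0  0  0  0  0  0  0  0  0
 G  0  0  0  0  1  1  1  1  1  1  1
 T  0  1  1  1  1  1  2  2  2  2  2
 C  0  1  2  2  2  2  2  2  3  3  3
 C  0  1  2  3  3  3  3  3  3  3  4
 G  0  1  2  3  4  4  4  4  4  4  4
 T  0  1  2  3  4  4  5  5  5  5  5
 C  0  1  2  3  4  4  5  5  6  6  6
 G  0  1  2  3  4  5  5  6  6  6  6
 T  0  1  2  3  4  5  6  6  6  6  6
 C  0  1  2  3  4  5  6  6  7  7  7
 C  0  1  2  3  4  5  6  6  7  7  8
dp[11][10] = 8. One LCS (by backtracking along matches): TCCGTGCC.

8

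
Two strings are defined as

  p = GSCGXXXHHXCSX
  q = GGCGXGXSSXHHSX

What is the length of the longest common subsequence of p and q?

Taking G at p[1]=q[2] → C at p[3]=q[3] → G at p[4]=q[4] → X at p[5]=q[5] → X at p[6]=q[7] → X at p[7]=q[10] → H at p[8]=q[11] → H at p[9]=q[12] → S at p[12]=q[13] → X at p[13]=q[14] gives a common subsequence of length 10. Since dp[13][14] = 10, nothing longer is possible.

10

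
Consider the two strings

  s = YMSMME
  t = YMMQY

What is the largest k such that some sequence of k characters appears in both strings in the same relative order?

3

Let dp[i][j] be the LCS length of the first i characters of s and the first j characters of t. dp[i][j] = dp[i-1][j-1]+1 when the i-th and j-th characters match, else max(dp[i-1][j], dp[i][j-1]).
    ·  Y  M  M  Q  Y
 ·  0  0  0  0  0  0
 Y  0  1  1  1  1  1
 M  0  1  2  2  2  2
 S  0  1  2  2  2  2
 M  0  1  2  3  3  3
 M  0  1  2  3  3  3
 E  0  1  2  3  3  3
dp[6][5] = 3. One LCS (by backtracking along matches): YMM.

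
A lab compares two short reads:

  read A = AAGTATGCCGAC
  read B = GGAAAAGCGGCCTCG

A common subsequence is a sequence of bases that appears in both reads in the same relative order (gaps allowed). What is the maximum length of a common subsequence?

One common subsequence of length 7: A (read A #1, read B #5) → A (read A #2, read B #6) → G (read A #3, read B #9) → G (read A #7, read B #10) → C (read A #8, read B #12) → C (read A #9, read B #14) → G (read A #10, read B #15). dp[12][15] = 7 confirms this is the maximum.

7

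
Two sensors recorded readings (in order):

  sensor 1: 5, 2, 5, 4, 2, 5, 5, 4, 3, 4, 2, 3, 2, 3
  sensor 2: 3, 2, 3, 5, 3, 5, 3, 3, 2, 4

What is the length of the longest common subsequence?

Let dp[i][j] be the LCS length of the first i values of sensor 1 and the first j values of sensor 2. dp[i][j] = dp[i-1][j-1]+1 when the i-th and j-th values match, else max(dp[i-1][j], dp[i][j-1]).
    ·  3  2  3  5  3  5  3  3  2  4
 ·  0  0  0  0  0  0  0  0  0  0  0
 5  0  0  0  0  1  1  1  1  1  1  1
 2  0  0  1  1  1  1  1  1  1  2  2
 5  0  0  1  1  2  2  2  2  2  2  2
 4  0  0  1  1  2  2  2  2  2  2  3
 2  0  0  1  1  2  2  2  2  2  3  3
 5  0  0  1  1  2  2  3  3  3  3  3
 5  0  0  1  1  2  2  3  3  3  3  3
 4  0  0  1  1  2  2  3  3  3  3  4
 3  0  1  1  2  2  3  3  4  4  4  4
 4  0  1  1  2  2  3  3  4  4  4  5
 2  0  1  2  2  2  3  3  4  4  5  5
 3  0  1  2  3  3  3  3  4  5  5  5
 2  0  1  2  3  3  3  3  4  5  6  6
 3  0  1  2  3  3  4  4  4  5  6  6
dp[14][10] = 6. One LCS (by backtracking along matches): 2, 5, 5, 3, 3, 2.

6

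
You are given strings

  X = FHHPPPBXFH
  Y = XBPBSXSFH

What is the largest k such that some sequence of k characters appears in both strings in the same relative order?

5

Taking P [6,3], then B [7,4], then X [8,6], then F [9,8], then H [10,9] gives a common subsequence of length 5. Since dp[10][9] = 5, nothing longer is possible.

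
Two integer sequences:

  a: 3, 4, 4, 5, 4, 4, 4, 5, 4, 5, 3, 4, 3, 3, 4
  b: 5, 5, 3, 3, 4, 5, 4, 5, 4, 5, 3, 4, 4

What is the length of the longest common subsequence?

10

Pick 3 at a[1]=b[4]; then 4 at a[3]=b[5]; then 5 at a[4]=b[6]; then 4 at a[7]=b[7]; then 5 at a[8]=b[8]; then 4 at a[9]=b[9]; then 5 at a[10]=b[10]; then 3 at a[11]=b[11]; then 4 at a[12]=b[12]; then 4 at a[15]=b[13]; all 10 values appear in both, in order. dp[15][13] = 10 confirms this is the maximum.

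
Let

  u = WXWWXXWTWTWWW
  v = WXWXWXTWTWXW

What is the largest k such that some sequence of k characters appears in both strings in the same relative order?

10

Taking W at u[1]=v[1], X at u[2]=v[2], W at u[3]=v[3], W at u[4]=v[5], X at u[6]=v[6], T at u[8]=v[7], W at u[9]=v[8], T at u[10]=v[9], W at u[11]=v[10], W at u[13]=v[12] gives a common subsequence of length 10. The LCS DP gives dp[13][12] = 10, so this is optimal.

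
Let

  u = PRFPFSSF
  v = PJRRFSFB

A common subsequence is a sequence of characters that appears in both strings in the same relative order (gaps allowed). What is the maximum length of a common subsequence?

Let dp[i][j] be the LCS length of the first i characters of u and the first j characters of v. dp[i][j] = dp[i-1][j-1]+1 when the i-th and j-th characters match, else max(dp[i-1][j], dp[i][j-1]).
    ·  P  J  R  R  F  S  F  B
 ·  0  0  0  0  0  0  0  0  0
 P  0  1  1  1  1  1  1  1  1
 R  0  1  1  2  2  2  2  2  2
 F  0  1  1  2  2  3  3  3  3
 P  0  1  1  2  2  3  3  3  3
 F  0  1  1  2  2  3  3  4  4
 S  0  1  1  2  2  3  4  4  4
 S  0  1  1  2  2  3  4  4  4
 F  0  1  1  2  2  3  4  5  5
dp[8][8] = 5. One LCS (by backtracking along matches): PRFSF.

5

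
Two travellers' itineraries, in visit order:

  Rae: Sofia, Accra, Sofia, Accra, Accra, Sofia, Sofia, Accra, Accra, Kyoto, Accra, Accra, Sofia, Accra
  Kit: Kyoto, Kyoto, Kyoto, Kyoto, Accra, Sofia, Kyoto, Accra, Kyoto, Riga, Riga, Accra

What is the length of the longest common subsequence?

5

Taking Accra (Rae #2, Kit #5) → Sofia (Rae #3, Kit #6) → Accra (Rae #9, Kit #8) → Kyoto (Rae #10, Kit #9) → Accra (Rae #14, Kit #12) gives a common subsequence of length 5. dp[14][12] = 5 confirms this is the maximum.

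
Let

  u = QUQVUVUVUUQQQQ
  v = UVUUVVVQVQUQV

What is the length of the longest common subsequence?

8

Pick U (u #2, v #1) → V (u #4, v #2) → U (u #5, v #4) → V (u #6, v #6) → V (u #8, v #7) → Q (u #11, v #8) → Q (u #12, v #10) → Q (u #13, v #12); all 8 characters appear in both, in order. The LCS DP gives dp[14][13] = 8, so this is optimal.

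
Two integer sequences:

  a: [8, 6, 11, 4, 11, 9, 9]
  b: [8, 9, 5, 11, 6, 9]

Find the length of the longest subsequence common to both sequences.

3

Match 8 at a[1]=b[1] → 6 at a[2]=b[5] → 9 at a[7]=b[6] — 3 values in the same relative order in both. dp[7][6] = 3 confirms this is the maximum.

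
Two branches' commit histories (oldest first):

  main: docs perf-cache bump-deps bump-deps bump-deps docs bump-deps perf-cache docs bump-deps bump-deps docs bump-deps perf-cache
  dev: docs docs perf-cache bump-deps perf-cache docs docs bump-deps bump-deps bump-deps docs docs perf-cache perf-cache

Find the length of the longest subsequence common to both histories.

Pick docs [1,2] → perf-cache [2,3] → bump-deps [3,4] → bump-deps [4,8] → bump-deps [5,9] → bump-deps [7,10] → docs [9,11] → docs [12,12] → perf-cache [14,14]; all 9 commits appear in both, in order. The LCS DP gives dp[14][14] = 9, so this is optimal.

9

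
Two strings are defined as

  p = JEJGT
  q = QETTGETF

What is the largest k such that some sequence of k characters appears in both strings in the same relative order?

Let dp[i][j] be the LCS length of the first i characters of p and the first j characters of q. dp[i][j] = dp[i-1][j-1]+1 when the i-th and j-th characters match, else max(dp[i-1][j], dp[i][j-1]).
    ·  Q  E  T  T  G  E  T  F
 ·  0  0  0  0  0  0  0  0  0
 J  0  0  0  0  0  0  0  0  0
 E  0  0  1  1  1  1  1  1  1
 J  0  0  1  1  1  1  1  1  1
 G  0  0  1  1  1  2  2  2  2
 T  0  0  1  2  2  2  2  3  3
dp[5][8] = 3. One LCS (by backtracking along matches): EGT.

3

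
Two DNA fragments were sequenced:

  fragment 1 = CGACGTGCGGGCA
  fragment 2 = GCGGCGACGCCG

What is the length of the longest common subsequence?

Pick G at fragment 1[2]=fragment 2[1] → C at fragment 1[4]=fragment 2[2] → G at fragment 1[5]=fragment 2[3] → G at fragment 1[7]=fragment 2[4] → C at fragment 1[8]=fragment 2[5] → G at fragment 1[9]=fragment 2[6] → G at fragment 1[10]=fragment 2[9] → G at fragment 1[11]=fragment 2[12]; all 8 bases appear in both, in order. dp[13][12] = 8 confirms this is the maximum.

8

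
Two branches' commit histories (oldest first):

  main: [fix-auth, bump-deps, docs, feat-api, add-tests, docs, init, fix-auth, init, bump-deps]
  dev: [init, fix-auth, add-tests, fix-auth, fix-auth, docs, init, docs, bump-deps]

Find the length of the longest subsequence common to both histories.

One common subsequence of length 5: fix-auth [1,2], add-tests [5,3], docs [6,6], init [7,7], bump-deps [10,9]. The LCS DP gives dp[10][9] = 5, so this is optimal.

5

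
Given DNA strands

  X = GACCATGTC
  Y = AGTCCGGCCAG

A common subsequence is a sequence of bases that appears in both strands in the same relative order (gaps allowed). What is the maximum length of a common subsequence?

Taking G at X[1]=Y[7]; then C at X[3]=Y[8]; then C at X[4]=Y[9]; then A at X[5]=Y[10]; then G at X[7]=Y[11] gives a common subsequence of length 5. dp[9][11] = 5 confirms this is the maximum.

5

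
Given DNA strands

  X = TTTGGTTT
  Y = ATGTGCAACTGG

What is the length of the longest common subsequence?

5

One common subsequence of length 5: T (X #1, Y #2) → T (X #2, Y #4) → T (X #3, Y #10) → G (X #4, Y #11) → G (X #5, Y #12). The LCS DP gives dp[8][12] = 5, so this is optimal.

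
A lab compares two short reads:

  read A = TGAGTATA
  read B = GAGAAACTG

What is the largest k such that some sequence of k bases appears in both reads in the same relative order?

5

Let dp[i][j] be the LCS length of the first i bases of read A and the first j bases of read B. dp[i][j] = dp[i-1][j-1]+1 when the i-th and j-th bases match, else max(dp[i-1][j], dp[i][j-1]).
    ·  G  A  G  A  A  A  C  T  G
 ·  0  0  0  0  0  0  0  0  0  0
 T  0  0  0  0  0  0  0  0  1  1
 G  0  1  1  1  1  1  1  1  1  2
 A  0  1  2  2  2  2  2  2  2  2
 G  0  1  2  3  3  3  3  3  3  3
 T  0  1  2  3  3  3  3  3  4  4
 A  0  1  2  3  4  4  4  4  4  4
 T  0  1  2  3  4  4  4  4  5  5
 A  0  1  2  3  4  5  5  5  5  5
dp[8][9] = 5. One LCS (by backtracking along matches): GAGAT.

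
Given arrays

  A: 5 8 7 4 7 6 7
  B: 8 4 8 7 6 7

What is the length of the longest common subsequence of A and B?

5

Match 8 at A[2]=B[1] → 4 at A[4]=B[2] → 7 at A[5]=B[4] → 6 at A[6]=B[5] → 7 at A[7]=B[6] — 5 values in the same relative order in both. Since dp[7][6] = 5, nothing longer is possible.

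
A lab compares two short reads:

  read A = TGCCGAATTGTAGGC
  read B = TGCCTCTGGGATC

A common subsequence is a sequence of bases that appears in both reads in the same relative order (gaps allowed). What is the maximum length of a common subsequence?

10

Taking T [1,1], then G [2,2], then C [3,3], then C [4,4], then T [8,5], then T [9,7], then G [10,8], then G [13,9], then G [14,10], then C [15,13] gives a common subsequence of length 10. dp[15][13] = 10 confirms this is the maximum.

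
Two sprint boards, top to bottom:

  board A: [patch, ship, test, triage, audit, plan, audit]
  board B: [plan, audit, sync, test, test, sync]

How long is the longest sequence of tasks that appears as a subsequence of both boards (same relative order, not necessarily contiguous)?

Match plan at board A[6]=board B[1]; then audit at board A[7]=board B[2] — 2 tasks in the same relative order in both, and the DP table's final entry dp[7][6] is also 2, so no common subsequence is longer.

2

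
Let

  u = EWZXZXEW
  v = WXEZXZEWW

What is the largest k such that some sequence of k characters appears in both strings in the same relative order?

6

Pick E (u #1, v #3) → Z (u #3, v #4) → X (u #4, v #5) → Z (u #5, v #6) → E (u #7, v #7) → W (u #8, v #9); all 6 characters appear in both, in order. Since dp[8][9] = 6, nothing longer is possible.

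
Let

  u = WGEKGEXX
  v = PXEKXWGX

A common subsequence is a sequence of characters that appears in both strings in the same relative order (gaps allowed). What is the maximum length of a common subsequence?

Match E (u #3, v #3); then K (u #4, v #4); then G (u #5, v #7); then X (u #8, v #8) — 4 characters in the same relative order in both, and the DP table's final entry dp[8][8] is also 4, so no common subsequence is longer.

4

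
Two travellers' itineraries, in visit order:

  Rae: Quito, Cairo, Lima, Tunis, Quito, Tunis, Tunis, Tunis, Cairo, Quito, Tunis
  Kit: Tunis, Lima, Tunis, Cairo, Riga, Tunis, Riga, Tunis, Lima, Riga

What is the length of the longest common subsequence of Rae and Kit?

4

Pick Lima [3,2]; then Tunis [4,3]; then Tunis [6,6]; then Tunis [7,8]; all 4 stops appear in both, in order. The LCS DP gives dp[11][10] = 4, so this is optimal.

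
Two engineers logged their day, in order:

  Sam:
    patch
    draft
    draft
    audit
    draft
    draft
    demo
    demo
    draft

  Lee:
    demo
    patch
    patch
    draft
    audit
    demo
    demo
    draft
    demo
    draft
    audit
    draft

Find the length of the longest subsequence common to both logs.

6

One common subsequence of length 6: patch (Sam #1, Lee #3), then draft (Sam #3, Lee #4), then audit (Sam #4, Lee #5), then draft (Sam #5, Lee #8), then draft (Sam #6, Lee #10), then draft (Sam #9, Lee #12). The LCS DP gives dp[9][12] = 6, so this is optimal.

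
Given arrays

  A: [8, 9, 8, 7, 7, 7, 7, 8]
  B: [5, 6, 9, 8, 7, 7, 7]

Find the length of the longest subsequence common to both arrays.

5

Taking 9 (A #2, B #3) → 8 (A #3, B #4) → 7 (A #5, B #5) → 7 (A #6, B #6) → 7 (A #7, B #7) gives a common subsequence of length 5. The LCS DP gives dp[8][7] = 5, so this is optimal.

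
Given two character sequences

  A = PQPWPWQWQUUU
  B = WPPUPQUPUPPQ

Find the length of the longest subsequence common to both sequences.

6

Let dp[i][j] be the LCS length of the first i characters of A and the first j characters of B. dp[i][j] = dp[i-1][j-1]+1 when the i-th and j-th characters match, else max(dp[i-1][j], dp[i][j-1]).
    ·  W  P  P  U  P  Q  U  P  U  P  P  Q
 ·  0  0  0  0  0  0  0  0  0  0  0  0  0
 P  0  0  1  1  1  1  1  1  1  1  1  1  1
 Q  0  0  1  1  1  1  2  2  2  2  2  2  2
 P  0  0  1  2  2  2  2  2  3  3  3  3  3
 W  0  1  1  2  2  2  2  2  3  3  3  3  3
 P  0  1  2  2  2  3  3  3  3  3  4  4  4
 W  0  1  2  2  2  3  3  3  3  3  4  4  4
 Q  0  1  2  2  2  3  4  4  4  4  4  4  5
 W  0  1  2  2  2  3  4  4  4  4  4  4  5
 Q  0  1  2  2  2  3  4  4  4  4  4  4  5
 U  0  1  2  2  3  3  4  5  5  5  5  5  5
 U  0  1  2  2  3  3  4  5  5  6  6  6  6
 U  0  1  2  2  3  3  4  5  5  6  6  6  6
dp[12][12] = 6. One LCS (by backtracking along matches): PPPQUU.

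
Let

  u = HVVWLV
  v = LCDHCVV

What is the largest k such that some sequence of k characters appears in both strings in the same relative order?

3

Let dp[i][j] be the LCS length of the first i characters of u and the first j characters of v. dp[i][j] = dp[i-1][j-1]+1 when the i-th and j-th characters match, else max(dp[i-1][j], dp[i][j-1]).
    ·  L  C  D  H  C  V  V
 ·  0  0  0  0  0  0  0  0
 H  0  0  0  0  1  1  1  1
 V  0  0  0  0  1  1  2  2
 V  0  0  0  0  1  1  2  3
 W  0  0  0  0  1  1  2  3
 L  0  1  1  1  1  1  2  3
 V  0  1  1  1  1  1  2  3
dp[6][7] = 3. One LCS (by backtracking along matches): HVV.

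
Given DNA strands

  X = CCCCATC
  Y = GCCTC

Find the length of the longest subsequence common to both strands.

Let dp[i][j] be the LCS length of the first i bases of X and the first j bases of Y. dp[i][j] = dp[i-1][j-1]+1 when the i-th and j-th bases match, else max(dp[i-1][j], dp[i][j-1]).
    ·  G  C  C  T  C
 ·  0  0  0  0  0  0
 C  0  0  1  1  1  1
 C  0  0  1  2  2  2
 C  0  0  1  2  2  3
 C  0  0  1  2  2  3
 A  0  0  1  2  2  3
 T  0  0  1  2  3  3
 C  0  0  1  2  3  4
dp[7][5] = 4. One LCS (by backtracking along matches): CCTC.

4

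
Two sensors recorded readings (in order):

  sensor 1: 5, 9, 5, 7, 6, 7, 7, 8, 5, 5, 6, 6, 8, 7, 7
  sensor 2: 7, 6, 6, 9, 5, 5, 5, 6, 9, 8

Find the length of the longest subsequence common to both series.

One common subsequence of length 6: 9 [2,4]; then 5 [3,5]; then 5 [9,6]; then 5 [10,7]; then 6 [11,8]; then 8 [13,10]. dp[15][10] = 6 confirms this is the maximum.

6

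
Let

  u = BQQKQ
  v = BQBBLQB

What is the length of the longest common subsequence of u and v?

Pick B (u #1, v #1), Q (u #2, v #2), Q (u #3, v #6); all 3 characters appear in both, in order. dp[5][7] = 3 confirms this is the maximum.

3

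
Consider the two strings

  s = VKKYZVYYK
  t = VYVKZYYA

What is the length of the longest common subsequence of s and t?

One common subsequence of length 5: V [1,3], then K [3,4], then Z [5,5], then Y [7,6], then Y [8,7]. dp[9][8] = 5 confirms this is the maximum.

5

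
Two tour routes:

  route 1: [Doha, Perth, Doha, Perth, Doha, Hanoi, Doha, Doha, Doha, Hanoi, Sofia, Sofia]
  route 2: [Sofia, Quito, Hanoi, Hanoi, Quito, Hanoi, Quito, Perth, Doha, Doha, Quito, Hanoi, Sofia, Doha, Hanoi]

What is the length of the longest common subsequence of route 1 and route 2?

6

Match Perth at route 1[2]=route 2[8]; then Doha at route 1[3]=route 2[9]; then Doha at route 1[5]=route 2[10]; then Hanoi at route 1[6]=route 2[12]; then Doha at route 1[9]=route 2[14]; then Hanoi at route 1[10]=route 2[15] — 6 stops in the same relative order in both. Since dp[12][15] = 6, nothing longer is possible.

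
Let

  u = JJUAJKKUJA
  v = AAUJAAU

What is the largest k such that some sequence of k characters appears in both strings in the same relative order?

One common subsequence of length 4: A at u[4]=v[2]; then U at u[8]=v[3]; then J at u[9]=v[4]; then A at u[10]=v[6]. dp[10][7] = 4 confirms this is the maximum.

4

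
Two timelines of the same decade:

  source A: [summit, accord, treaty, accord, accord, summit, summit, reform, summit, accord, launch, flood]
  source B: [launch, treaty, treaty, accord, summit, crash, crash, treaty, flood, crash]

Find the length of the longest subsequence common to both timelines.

4

Match treaty at source A[3]=source B[3]; then accord at source A[5]=source B[4]; then summit at source A[6]=source B[5]; then flood at source A[12]=source B[9] — 4 events in the same relative order in both. dp[12][10] = 4 confirms this is the maximum.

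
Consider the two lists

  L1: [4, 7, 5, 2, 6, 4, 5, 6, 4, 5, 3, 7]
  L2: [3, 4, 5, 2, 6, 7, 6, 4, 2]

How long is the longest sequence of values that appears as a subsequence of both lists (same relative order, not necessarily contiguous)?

6

Taking 4 at L1[1]=L2[2] → 5 at L1[3]=L2[3] → 2 at L1[4]=L2[4] → 6 at L1[5]=L2[5] → 6 at L1[8]=L2[7] → 4 at L1[9]=L2[8] gives a common subsequence of length 6. The LCS DP gives dp[12][9] = 6, so this is optimal.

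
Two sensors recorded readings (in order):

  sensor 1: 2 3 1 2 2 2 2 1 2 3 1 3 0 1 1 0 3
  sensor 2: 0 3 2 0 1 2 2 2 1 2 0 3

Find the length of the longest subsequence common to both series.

Taking 2 at sensor 1[1]=sensor 2[3], 1 at sensor 1[3]=sensor 2[5], 2 at sensor 1[5]=sensor 2[6], 2 at sensor 1[6]=sensor 2[7], 2 at sensor 1[7]=sensor 2[8], 1 at sensor 1[8]=sensor 2[9], 2 at sensor 1[9]=sensor 2[10], 0 at sensor 1[16]=sensor 2[11], 3 at sensor 1[17]=sensor 2[12] gives a common subsequence of length 9, and the DP table's final entry dp[17][12] is also 9, so no common subsequence is longer.

9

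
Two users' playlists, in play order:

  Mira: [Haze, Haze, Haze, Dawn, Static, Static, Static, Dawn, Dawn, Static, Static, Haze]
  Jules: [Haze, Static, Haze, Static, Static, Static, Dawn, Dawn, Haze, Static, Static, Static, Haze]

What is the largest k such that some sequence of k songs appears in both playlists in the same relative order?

10

Match Haze (Mira #1, Jules #1); then Haze (Mira #3, Jules #3); then Static (Mira #5, Jules #4); then Static (Mira #6, Jules #5); then Static (Mira #7, Jules #6); then Dawn (Mira #8, Jules #7); then Dawn (Mira #9, Jules #8); then Static (Mira #10, Jules #11); then Static (Mira #11, Jules #12); then Haze (Mira #12, Jules #13) — 10 songs in the same relative order in both. Since dp[12][13] = 10, nothing longer is possible.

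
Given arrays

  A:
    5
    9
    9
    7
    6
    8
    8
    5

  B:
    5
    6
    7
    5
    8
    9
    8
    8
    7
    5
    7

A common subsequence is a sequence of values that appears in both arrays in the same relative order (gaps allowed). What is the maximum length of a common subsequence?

Match 5 at A[1]=B[4], then 9 at A[3]=B[6], then 8 at A[6]=B[7], then 8 at A[7]=B[8], then 5 at A[8]=B[10] — 5 values in the same relative order in both. The LCS DP gives dp[8][11] = 5, so this is optimal.

5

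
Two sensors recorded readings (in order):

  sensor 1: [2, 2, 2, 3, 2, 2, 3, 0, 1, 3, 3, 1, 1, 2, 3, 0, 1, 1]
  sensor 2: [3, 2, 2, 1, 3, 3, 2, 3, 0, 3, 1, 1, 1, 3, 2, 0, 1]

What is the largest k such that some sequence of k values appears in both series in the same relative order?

One common subsequence of length 12: 2 (sensor 1 #1, sensor 2 #2); then 2 (sensor 1 #2, sensor 2 #3); then 3 (sensor 1 #4, sensor 2 #6); then 2 (sensor 1 #6, sensor 2 #7); then 3 (sensor 1 #7, sensor 2 #8); then 0 (sensor 1 #8, sensor 2 #9); then 1 (sensor 1 #9, sensor 2 #11); then 1 (sensor 1 #12, sensor 2 #12); then 1 (sensor 1 #13, sensor 2 #13); then 2 (sensor 1 #14, sensor 2 #15); then 0 (sensor 1 #16, sensor 2 #16); then 1 (sensor 1 #18, sensor 2 #17). dp[18][17] = 12 confirms this is the maximum.

12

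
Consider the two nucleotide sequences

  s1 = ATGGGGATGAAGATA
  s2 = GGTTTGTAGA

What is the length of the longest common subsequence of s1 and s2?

One common subsequence of length 7: G (s1 #3, s2 #1) → G (s1 #4, s2 #2) → G (s1 #6, s2 #6) → T (s1 #8, s2 #7) → A (s1 #11, s2 #8) → G (s1 #12, s2 #9) → A (s1 #15, s2 #10). dp[15][10] = 7 confirms this is the maximum.

7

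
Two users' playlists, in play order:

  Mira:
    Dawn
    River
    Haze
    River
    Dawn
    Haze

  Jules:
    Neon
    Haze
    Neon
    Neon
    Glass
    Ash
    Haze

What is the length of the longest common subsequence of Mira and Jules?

One common subsequence of length 2: Haze [3,2], then Haze [6,7]. Since dp[6][7] = 2, nothing longer is possible.

2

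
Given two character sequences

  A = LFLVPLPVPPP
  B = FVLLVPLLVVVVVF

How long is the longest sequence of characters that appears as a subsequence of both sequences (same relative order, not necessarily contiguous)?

6

Taking L [1,3] → L [3,4] → V [4,5] → P [5,6] → L [6,8] → V [8,13] gives a common subsequence of length 6. dp[11][14] = 6 confirms this is the maximum.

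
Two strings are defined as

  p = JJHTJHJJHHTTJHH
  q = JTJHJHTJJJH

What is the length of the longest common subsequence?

Match J [1,1], then J [2,3], then H [3,4], then J [5,5], then H [6,6], then J [7,8], then J [8,9], then J [13,10], then H [15,11] — 9 characters in the same relative order in both. dp[15][11] = 9 confirms this is the maximum.

9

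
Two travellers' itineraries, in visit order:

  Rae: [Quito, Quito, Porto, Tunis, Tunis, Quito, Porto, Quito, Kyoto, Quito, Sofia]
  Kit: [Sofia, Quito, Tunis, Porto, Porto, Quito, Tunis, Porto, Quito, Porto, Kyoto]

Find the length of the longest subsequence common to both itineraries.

Pick Quito at Rae[1]=Kit[2], Quito at Rae[2]=Kit[6], Porto at Rae[3]=Kit[8], Quito at Rae[6]=Kit[9], Porto at Rae[7]=Kit[10], Kyoto at Rae[9]=Kit[11]; all 6 stops appear in both, in order, and the DP table's final entry dp[11][11] is also 6, so no common subsequence is longer.

6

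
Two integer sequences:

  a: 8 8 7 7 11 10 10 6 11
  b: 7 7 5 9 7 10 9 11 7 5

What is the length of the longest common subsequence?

Match 7 (a #3, b #2); then 7 (a #4, b #5); then 10 (a #6, b #6); then 11 (a #9, b #8) — 4 values in the same relative order in both. The LCS DP gives dp[9][10] = 4, so this is optimal.

4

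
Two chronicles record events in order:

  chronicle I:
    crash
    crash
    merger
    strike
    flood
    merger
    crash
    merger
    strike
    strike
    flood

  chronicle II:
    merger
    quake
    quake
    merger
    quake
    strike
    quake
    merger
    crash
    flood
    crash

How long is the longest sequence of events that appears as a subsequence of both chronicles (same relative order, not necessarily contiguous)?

5

Match merger (chronicle I #3, chronicle II #4), strike (chronicle I #4, chronicle II #6), merger (chronicle I #6, chronicle II #8), crash (chronicle I #7, chronicle II #9), flood (chronicle I #11, chronicle II #10) — 5 events in the same relative order in both. Since dp[11][11] = 5, nothing longer is possible.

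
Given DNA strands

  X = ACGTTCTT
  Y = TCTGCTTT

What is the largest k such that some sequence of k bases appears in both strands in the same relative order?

Let dp[i][j] be the LCS length of the first i bases of X and the first j bases of Y. dp[i][j] = dp[i-1][j-1]+1 when the i-th and j-th bases match, else max(dp[i-1][j], dp[i][j-1]).
    ·  T  C  T  G  C  T  T  T
 ·  0  0  0  0  0  0  0  0  0
 A  0  0  0  0  0  0  0  0  0
 C  0  0  1  1  1  1  1  1  1
 G  0  0  1  1  2  2  2  2  2
 T  0  1  1  2  2  2  3  3  3
 T  0  1  1  2  2  2  3  4  4
 C  0  1  2  2  2  3  3  4  4
 T  0  1  2  3  3  3  4  4  5
 T  0  1  2  3  3  3  4  5  5
dp[8][8] = 5. One LCS (by backtracking along matches): CGTTT.

5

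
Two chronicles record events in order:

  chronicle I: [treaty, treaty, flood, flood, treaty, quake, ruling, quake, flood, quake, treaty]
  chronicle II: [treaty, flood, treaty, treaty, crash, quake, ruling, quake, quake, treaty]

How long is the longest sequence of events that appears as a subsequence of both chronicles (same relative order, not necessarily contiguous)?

8

One common subsequence of length 8: treaty (chronicle I #1, chronicle II #1), then treaty (chronicle I #2, chronicle II #3), then treaty (chronicle I #5, chronicle II #4), then quake (chronicle I #6, chronicle II #6), then ruling (chronicle I #7, chronicle II #7), then quake (chronicle I #8, chronicle II #8), then quake (chronicle I #10, chronicle II #9), then treaty (chronicle I #11, chronicle II #10), and the DP table's final entry dp[11][10] is also 8, so no common subsequence is longer.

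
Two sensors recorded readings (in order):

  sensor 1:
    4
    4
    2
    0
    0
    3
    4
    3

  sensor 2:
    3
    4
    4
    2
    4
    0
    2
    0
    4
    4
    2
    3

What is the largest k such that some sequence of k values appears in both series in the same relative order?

7

Taking 4 [1,2], 4 [2,3], 2 [3,4], 0 [4,6], 0 [5,8], 4 [7,10], 3 [8,12] gives a common subsequence of length 7, and the DP table's final entry dp[8][12] is also 7, so no common subsequence is longer.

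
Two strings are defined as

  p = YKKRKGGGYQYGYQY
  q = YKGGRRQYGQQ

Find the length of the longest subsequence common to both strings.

8

Taking Y (p #1, q #1), then K (p #5, q #2), then G (p #6, q #3), then G (p #7, q #4), then Q (p #10, q #7), then Y (p #11, q #8), then G (p #12, q #9), then Q (p #14, q #11) gives a common subsequence of length 8. Since dp[15][11] = 8, nothing longer is possible.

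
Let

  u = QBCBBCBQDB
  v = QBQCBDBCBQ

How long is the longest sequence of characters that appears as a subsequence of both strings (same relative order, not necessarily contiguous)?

8

One common subsequence of length 8: Q (u #1, v #1), then B (u #2, v #2), then C (u #3, v #4), then B (u #4, v #5), then B (u #5, v #7), then C (u #6, v #8), then B (u #7, v #9), then Q (u #8, v #10). The LCS DP gives dp[10][10] = 8, so this is optimal.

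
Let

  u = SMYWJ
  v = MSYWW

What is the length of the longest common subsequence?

3

Let dp[i][j] be the LCS length of the first i characters of u and the first j characters of v. dp[i][j] = dp[i-1][j-1]+1 when the i-th and j-th characters match, else max(dp[i-1][j], dp[i][j-1]).
    ·  M  S  Y  W  W
 ·  0  0  0  0  0  0
 S  0  0  1  1  1  1
 M  0  1  1  1  1  1
 Y  0  1  1  2  2  2
 W  0  1  1  2  3  3
 J  0  1  1  2  3  3
dp[5][5] = 3. One LCS (by backtracking along matches): SYW.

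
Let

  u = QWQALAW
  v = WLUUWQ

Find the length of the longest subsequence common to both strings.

3

One common subsequence of length 3: W [2,1], L [5,2], W [7,5]. Since dp[7][6] = 3, nothing longer is possible.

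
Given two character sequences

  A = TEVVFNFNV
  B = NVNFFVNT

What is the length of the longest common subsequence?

4

Let dp[i][j] be the LCS length of the first i characters of A and the first j characters of B. dp[i][j] = dp[i-1][j-1]+1 when the i-th and j-th characters match, else max(dp[i-1][j], dp[i][j-1]).
    ·  N  V  N  F  F  V  N  T
 ·  0  0  0  0  0  0  0  0  0
 T  0  0  0  0  0  0  0  0  1
 E  0  0  0  0  0  0  0  0  1
 V  0  0  1  1  1  1  1  1  1
 V  0  0  1  1  1  1  2  2  2
 F  0  0  1  1  2  2  2  2  2
 N  0  1  1  2  2  2  2  3  3
 F  0  1  1  2  3  3  3  3  3
 N  0  1  1  2  3  3  3  4  4
 V  0  1  2  2  3  3  4  4  4
dp[9][8] = 4. One LCS (by backtracking along matches): VFFN.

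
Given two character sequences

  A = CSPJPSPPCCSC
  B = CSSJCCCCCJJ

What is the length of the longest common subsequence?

6

One common subsequence of length 6: C at A[1]=B[1], S at A[2]=B[3], J at A[4]=B[4], C at A[9]=B[7], C at A[10]=B[8], C at A[12]=B[9]. dp[12][11] = 6 confirms this is the maximum.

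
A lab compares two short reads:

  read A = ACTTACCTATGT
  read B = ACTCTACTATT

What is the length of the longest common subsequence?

10

Let dp[i][j] be the LCS length of the first i bases of read A and the first j bases of read B. dp[i][j] = dp[i-1][j-1]+1 when the i-th and j-th bases match, else max(dp[i-1][j], dp[i][j-1]).
    ·  A  C  T  C  T  A  C  T  A  T  T
 ·  0  0  0  0  0  0  0  0  0  0  0  0
 A  0  1  1  1  1  1  1  1  1  1  1  1
 C  0  1  2  2  2  2  2  2  2  2  2  2
 T  0  1  2  3  3  3  3  3  3  3  3  3
 T  0  1  2  3  3  4  4  4  4  4  4  4
 A  0  1  2  3  3  4  5  5  5  5  5  5
 C  0  1  2  3  4  4  5  6  6  6  6  6
 C  0  1  2  3  4  4  5  6  6  6  6  6
 T  0  1  2  3  4  5  5  6  7  7  7  7
 A  0  1  2  3  4  5  6  6  7  8  8  8
 T  0  1  2  3  4  5  6  6  7  8  9  9
 G  0  1  2  3  4  5  6  6  7  8  9  9
 T  0  1  2  3  4  5  6  6  7  8  9 10
dp[12][11] = 10. One LCS (by backtracking along matches): ACTTACTATT.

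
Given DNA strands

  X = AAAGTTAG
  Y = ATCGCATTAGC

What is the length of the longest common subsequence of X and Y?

Pick A [1,1] → A [3,6] → T [5,7] → T [6,8] → A [7,9] → G [8,10]; all 6 bases appear in both, in order. The LCS DP gives dp[8][11] = 6, so this is optimal.

6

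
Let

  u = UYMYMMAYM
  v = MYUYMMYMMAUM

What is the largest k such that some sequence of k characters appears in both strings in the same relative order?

One common subsequence of length 8: U [1,3] → Y [2,4] → M [3,6] → Y [4,7] → M [5,8] → M [6,9] → A [7,10] → M [9,12]. The LCS DP gives dp[9][12] = 8, so this is optimal.

8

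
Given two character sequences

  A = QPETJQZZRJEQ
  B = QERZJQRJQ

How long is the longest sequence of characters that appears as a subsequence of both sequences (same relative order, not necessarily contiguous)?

7

Taking Q (A #1, B #1), then E (A #3, B #2), then J (A #5, B #5), then Q (A #6, B #6), then R (A #9, B #7), then J (A #10, B #8), then Q (A #12, B #9) gives a common subsequence of length 7, and the DP table's final entry dp[12][9] is also 7, so no common subsequence is longer.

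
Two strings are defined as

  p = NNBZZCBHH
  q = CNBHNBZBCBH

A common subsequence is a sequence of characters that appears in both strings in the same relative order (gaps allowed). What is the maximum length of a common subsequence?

Let dp[i][j] be the LCS length of the first i characters of p and the first j characters of q. dp[i][j] = dp[i-1][j-1]+1 when the i-th and j-th characters match, else max(dp[i-1][j], dp[i][j-1]).
    ·  C  N  B  H  N  B  Z  B  C  B  H
 ·  0  0  0  0  0  0  0  0  0  0  0  0
 N  0  0  1  1  1  1  1  1  1  1  1  1
 N  0  0  1  1  1  2  2  2  2  2  2  2
 B  0  0  1  2  2  2  3  3  3  3  3  3
 Z  0  0  1  2  2  2  3  4  4  4  4  4
 Z  0  0  1  2  2  2  3  4  4  4  4  4
 C  0  1  1  2  2  2  3  4  4  5  5  5
 B  0  1  1  2  2  2  3  4  5  5  6  6
 H  0  1  1  2  3  3  3  4  5  5  6  7
 H  0  1  1  2  3  3  3  4  5  5  6  7
dp[9][11] = 7. One LCS (by backtracking along matches): NNBZCBH.

7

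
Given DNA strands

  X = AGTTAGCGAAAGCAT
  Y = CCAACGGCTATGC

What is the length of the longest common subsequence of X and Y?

Taking A at X[1]=Y[3], A at X[5]=Y[4], C at X[7]=Y[5], G at X[8]=Y[6], G at X[12]=Y[7], C at X[13]=Y[8], A at X[14]=Y[10], T at X[15]=Y[11] gives a common subsequence of length 8. dp[15][13] = 8 confirms this is the maximum.

8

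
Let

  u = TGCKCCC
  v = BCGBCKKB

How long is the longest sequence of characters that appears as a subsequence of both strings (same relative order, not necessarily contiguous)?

3

Pick G [2,3], C [3,5], K [4,7]; all 3 characters appear in both, in order, and the DP table's final entry dp[7][8] is also 3, so no common subsequence is longer.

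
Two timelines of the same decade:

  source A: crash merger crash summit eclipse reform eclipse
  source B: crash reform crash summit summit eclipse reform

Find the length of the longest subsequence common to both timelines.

Match crash at source A[1]=source B[1] → crash at source A[3]=source B[3] → summit at source A[4]=source B[5] → eclipse at source A[5]=source B[6] → reform at source A[6]=source B[7] — 5 events in the same relative order in both. dp[7][7] = 5 confirms this is the maximum.

5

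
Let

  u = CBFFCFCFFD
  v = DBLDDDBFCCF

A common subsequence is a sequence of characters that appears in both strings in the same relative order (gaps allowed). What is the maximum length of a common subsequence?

5

Let dp[i][j] be the LCS length of the first i characters of u and the first j characters of v. dp[i][j] = dp[i-1][j-1]+1 when the i-th and j-th characters match, else max(dp[i-1][j], dp[i][j-1]).
    ·  D  B  L  D  D  D  B  F  C  C  F
 ·  0  0  0  0  0  0  0  0  0  0  0  0
 C  0  0  0  0  0  0  0  0  0  1  1  1
 B  0  0  1  1  1  1  1  1  1  1  1  1
 F  0  0  1  1  1  1  1  1  2  2  2  2
 F  0  0  1  1  1  1  1  1  2  2  2  3
 C  0  0  1  1  1  1  1  1  2  3  3  3
 F  0  0  1  1  1  1  1  1  2  3  3  4
 C  0  0  1  1  1  1  1  1  2  3  4  4
 F  0  0  1  1  1  1  1  1  2  3  4  5
 F  0  0  1  1  1  1  1  1  2  3  4  5
 D  0  1  1  1  2  2  2  2  2  3  4  5
dp[10][11] = 5. One LCS (by backtracking along matches): BFCCF.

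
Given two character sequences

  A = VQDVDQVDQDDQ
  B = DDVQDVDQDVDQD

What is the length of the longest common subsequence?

10

Match V (A #1, B #3), Q (A #2, B #4), D (A #3, B #5), V (A #4, B #6), D (A #5, B #7), Q (A #6, B #8), V (A #7, B #10), D (A #8, B #11), Q (A #9, B #12), D (A #11, B #13) — 10 characters in the same relative order in both, and the DP table's final entry dp[12][13] is also 10, so no common subsequence is longer.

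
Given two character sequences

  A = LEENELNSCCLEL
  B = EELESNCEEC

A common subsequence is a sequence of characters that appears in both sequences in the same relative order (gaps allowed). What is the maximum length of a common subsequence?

6

Let dp[i][j] be the LCS length of the first i characters of A and the first j characters of B. dp[i][j] = dp[i-1][j-1]+1 when the i-th and j-th characters match, else max(dp[i-1][j], dp[i][j-1]).
    ·  E  E  L  E  S  N  C  E  E  C
 ·  0  0  0  0  0  0  0  0  0  0  0
 L  0  0  0  1  1  1  1  1  1  1  1
 E  0  1  1  1  2  2  2  2  2  2  2
 E  0  1  2  2  2  2  2  2  3  3  3
 N  0  1  2  2  2  2  3  3  3  3  3
 E  0  1  2  2  3  3  3  3  4  4  4
 L  0  1  2  3  3  3  3  3  4  4  4
 N  0  1  2  3  3  3  4  4  4  4  4
 S  0  1  2  3  3  4  4  4  4  4  4
 C  0  1  2  3  3  4  4  5  5  5  5
 C  0  1  2  3  3  4  4  5  5  5  6
 L  0  1  2  3  3  4  4  5  5  5  6
 E  0  1  2  3  4  4  4  5  6  6  6
 L  0  1  2  3  4  4  4  5  6  6  6
dp[13][10] = 6. One LCS (by backtracking along matches): EEENCC.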